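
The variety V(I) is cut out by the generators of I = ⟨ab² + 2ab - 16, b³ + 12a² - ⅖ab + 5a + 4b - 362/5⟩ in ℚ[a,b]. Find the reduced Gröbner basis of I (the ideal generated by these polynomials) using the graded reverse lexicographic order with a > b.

f_1 = ab² + 2ab - 16, LT = ab².
f_2 = b³ + 12a² - ⅖ab + 5a + 4b - 362/5, LT = b³.

S(f_1,f_2): lcm = ab³. S = -12a³ + ⅖a²b + 2ab² - 5a² - 4ab + 362/5a - 16b.
  leading term a³: no divisor's leading term divides it; move -12a³ to the remainder.
  leading term a²b: no divisor's leading term divides it; move ⅖a²b to the remainder.
  leading term ab²: subtract (2)·f_1 from 2ab² - 5a² - 4ab + 362/5a - 16b → -5a² - 8ab + 362/5a - 16b + 32
  leading term a²: no divisor's leading term divides it; move -5a² to the remainder.
  leading term ab: no divisor's leading term divides it; move -8ab to the remainder.
  leading term a: no divisor's leading term divides it; move 362/5a to the remainder.
  leading term b: no divisor's leading term divides it; move -16b to the remainder.
  leading term 1: no divisor's leading term divides it; move 32 to the remainder.
  remainder -12a³ + ⅖a²b - 5a² - 8ab + 362/5a - 16b + 32 ≠ 0; add g_3 = -12a³ + ⅖a²b - 5a² - 8ab + 362/5a - 16b + 32 to the basis.

S(f_1,g_3): lcm = a³b². S = 1/30a²b³ + 2a³b - 5/12a²b² - ⅔ab³ + 181/30ab² - 4/3b³ - 16a² + 8/3b².
  leading term a²b³: subtract (1/30ab)·f_1 from 1/30a²b³ + 2a³b - 5/12a²b² - ⅔ab³ + 181/30ab² - 4/3b³ - 16a² + 8/3b² → 2a³b - 29/60a²b² - ⅔ab³ + 181/30ab² - 4/3b³ - 16a² + 8/15ab + 8/3b²
  leading term a³b: subtract (-⅙b)·g_3 from 2a³b - 29/60a²b² - ⅔ab³ + 181/30ab² - 4/3b³ - 16a² + 8/15ab + 8/3b² → -5/12a²b² - ⅔ab³ - ⅚a²b + 47/10ab² - 4/3b³ - 16a² + 63/5ab + 16/3b
  leading term a²b²: subtract (-5/12a)·f_1 from -5/12a²b² - ⅔ab³ - ⅚a²b + 47/10ab² - 4/3b³ - 16a² + 63/5ab + 16/3b → -⅔ab³ + 47/10ab² - 4/3b³ - 16a² + 63/5ab - 20/3a + 16/3b
  leading term ab³: subtract (-⅔b)·f_1 from -⅔ab³ + 47/10ab² - 4/3b³ - 16a² + 63/5ab - 20/3a + 16/3b → 181/30ab² - 4/3b³ - 16a² + 63/5ab - 20/3a - 16/3b
  leading term ab²: subtract (181/30)·f_1 from 181/30ab² - 4/3b³ - 16a² + 63/5ab - 20/3a - 16/3b → -4/3b³ - 16a² + 8/15ab - 20/3a - 16/3b + 1448/15
  leading term b³: subtract (-4/3)·f_2 from -4/3b³ - 16a² + 8/15ab - 20/3a - 16/3b + 1448/15 → 0
  remainder 0.

S(f_2,g_3): leading monomials are coprime, so the S-polynomial reduces to 0 (Buchberger's first criterion).
Every S-polynomial of the final basis reduces to 0, so we have a Gröbner basis.

G = {a³ - 1/30a²b + 5/12a² + ⅔ab - 181/30a + 4/3b - 8/3, ab² + 2ab - 16, b³ + 12a² - ⅖ab + 5a + 4b - 362/5}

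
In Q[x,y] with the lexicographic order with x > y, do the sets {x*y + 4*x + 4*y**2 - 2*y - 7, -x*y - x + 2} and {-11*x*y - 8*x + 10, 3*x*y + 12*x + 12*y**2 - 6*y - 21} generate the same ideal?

No, the ideals differ.

Two ideals are equal iff their reduced Gröbner bases coincide (the reduced basis is unique for a fixed ordering).
Buchberger on the first generating set:
f_1 = x*y + 4*x + 4*y**2 - 2*y - 7, LT = x*y.
f_2 = -x*y - x + 2, LT = x*y.

S(f_1,f_2): lcm = x*y. S = 3*x + 4*y**2 - 2*y - 5.
  leading term x: no divisor's leading term divides it; move 3*x to the remainder.
  leading term y**2: no divisor's leading term divides it; move 4*y**2 to the remainder.
  leading term y: no divisor's leading term divides it; move -2*y to the remainder.
  leading term 1: no divisor's leading term divides it; move -5 to the remainder.
  remainder 3*x + 4*y**2 - 2*y - 5 ≠ 0; add g_3 = 3*x + 4*y**2 - 2*y - 5 to the basis.

S(f_1,g_3): lcm = x*y. S = 4*x - 4/3*y**3 + 14/3*y**2 - 1/3*y - 7.
  leading term x: subtract (4/3)·g_3 from 4*x - 4/3*y**3 + 14/3*y**2 - 1/3*y - 7 → -4/3*y**3 - 2/3*y**2 + 7/3*y - 1/3
  leading term y**3: no divisor's leading term divides it; move -4/3*y**3 to the remainder.
  leading term y**2: no divisor's leading term divides it; move -2/3*y**2 to the remainder.
  leading term y: no divisor's leading term divides it; move 7/3*y to the remainder.
  leading term 1: no divisor's leading term divides it; move -1/3 to the remainder.
  remainder -4/3*y**3 - 2/3*y**2 + 7/3*y - 1/3 ≠ 0; add g_4 = -4/3*y**3 - 2/3*y**2 + 7/3*y - 1/3 to the basis.

The other S-polynomials (S(f_2,g_3), S(f_1,g_4), S(f_2,g_4), S(g_3,g_4)) all reduce to 0 modulo the current basis, so we have a Gröbner basis.
Inter-reduce: drop elements whose leading term is divisible by another's, tail-reduce, and make monic.
Reduced Gröbner basis: {x + 4/3*y**2 - 2/3*y - 5/3, y**3 + 1/2*y**2 - 7/4*y + 1/4}.

Buchberger on the second generating set:
h_1 = -11*x*y - 8*x + 10, LT = x*y.
h_2 = 3*x*y + 12*x + 12*y**2 - 6*y - 21, LT = x*y.

S(h_1,h_2): lcm = x*y. S = -36/11*x - 4*y**2 + 2*y + 67/11.
  leading term x: no divisor's leading term divides it; move -36/11*x to the remainder.
  leading term y**2: no divisor's leading term divides it; move -4*y**2 to the remainder.
  leading term y: no divisor's leading term divides it; move 2*y to the remainder.
  leading term 1: no divisor's leading term divides it; move 67/11 to the remainder.
  remainder -36/11*x - 4*y**2 + 2*y + 67/11 ≠ 0; add k_3 = -36/11*x - 4*y**2 + 2*y + 67/11 to the basis.

S(h_1,k_3): lcm = x*y. S = 8/11*x - 11/9*y**3 + 11/18*y**2 + 67/36*y - 10/11.
  leading term x: subtract (-2/9)·k_3 from 8/11*x - 11/9*y**3 + 11/18*y**2 + 67/36*y - 10/11 → -11/9*y**3 - 5/18*y**2 + 83/36*y + 4/9
  leading term y**3: no divisor's leading term divides it; move -11/9*y**3 to the remainder.
  leading term y**2: no divisor's leading term divides it; move -5/18*y**2 to the remainder.
  leading term y: no divisor's leading term divides it; move 83/36*y to the remainder.
  leading term 1: no divisor's leading term divides it; move 4/9 to the remainder.
  remainder -11/9*y**3 - 5/18*y**2 + 83/36*y + 4/9 ≠ 0; add k_4 = -11/9*y**3 - 5/18*y**2 + 83/36*y + 4/9 to the basis.

The other S-polynomials (S(h_2,k_3), S(h_1,k_4), S(h_2,k_4), S(k_3,k_4)) all reduce to 0 modulo the current basis, so we have a Gröbner basis.
Inter-reduce: drop elements whose leading term is divisible by another's, tail-reduce, and make monic.
Reduced Gröbner basis: {x + 11/9*y**2 - 11/18*y - 67/36, y**3 + 5/22*y**2 - 83/44*y - 4/11}.

Since the reduced bases disagree, the two ideals are not the same.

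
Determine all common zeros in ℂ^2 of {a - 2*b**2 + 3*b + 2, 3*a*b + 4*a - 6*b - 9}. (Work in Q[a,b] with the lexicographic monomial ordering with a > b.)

Compute a lex Gröbner basis by Buchberger's algorithm.
f_1 = a - 2*b**2 + 3*b + 2, LT = a.
f_2 = 3*a*b + 4*a - 6*b - 9, LT = a*b.

S(f_1,f_2): lcm = a*b. S = -4/3*a - 2*b**3 + 3*b**2 + 4*b + 3.
  reduce S modulo (f_1, f_2):
  remainder -2*b**3 + 1/3*b**2 + 8*b + 17/3 ≠ 0; add h_3 = -2*b**3 + 1/3*b**2 + 8*b + 17/3 to the basis.

The other S-polynomials (S(f_1,h_3), S(f_2,h_3)) all reduce to 0 modulo the current basis, so we have a Gröbner basis.
Inter-reduce: drop elements whose leading term is divisible by another's, tail-reduce, and make monic.
Reduced Gröbner basis: {a - 2*b**2 + 3*b + 2, b**3 - 1/6*b**2 - 4*b - 17/6}.

The lex basis is triangular: the last element involves only b. Solving b**3 - 1/6*b**2 - 4*b - 17/6 = 0 gives b ∈ {-1, 7/12 - sqrt(457)/12, 7/12 + sqrt(457)/12}; substituting each value into the earlier elements determines the remaining variables.
  b = -1: the earlier basis element becomes a - 3 = 0, giving a = 3 — point (3, -1).
  b = 7/12 - sqrt(457)/12: the earlier basis element becomes a - 59/18 - sqrt(457)/18 = 0, giving a = sqrt(457)/18 + 59/18 — point (sqrt(457)/18 + 59/18, 7/12 - sqrt(457)/12).
  b = 7/12 + sqrt(457)/12: the earlier basis element becomes a - 59/18 + sqrt(457)/18 = 0, giving a = 59/18 - sqrt(457)/18 — point (59/18 - sqrt(457)/18, 7/12 + sqrt(457)/12).

{(3, -1), (sqrt(457)/18 + 59/18, 7/12 - sqrt(457)/12), (59/18 - sqrt(457)/18, 7/12 + sqrt(457)/12)}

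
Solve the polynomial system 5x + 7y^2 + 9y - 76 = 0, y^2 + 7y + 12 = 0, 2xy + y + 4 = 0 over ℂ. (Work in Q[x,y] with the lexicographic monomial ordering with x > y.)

Compute a lex Gröbner basis by Buchberger's algorithm.
f_1 = 5x + 7y^2 + 9y - 76, LT = x.
f_2 = y^2 + 7y + 12, LT = y^2.
f_3 = 2xy + y + 4, LT = xy.

S(f_1,f_2): leading monomials are coprime, so the S-polynomial reduces to 0 (Buchberger's first criterion).
S(f_1,f_3): lcm = xy. S = 7/5y^3 + 9/5y^2 - 157/10y - 2.
  leading term y^3: subtract (7/5y)·f_2 from 7/5y^3 + 9/5y^2 - 157/10y - 2 → -8y^2 - 65/2y - 2
  leading term y^2: subtract (-8)·f_2 from -8y^2 - 65/2y - 2 → 47/2y + 94
  leading term y: no divisor's leading term divides it; move 47/2y to the remainder.
  leading term 1: no divisor's leading term divides it; move 94 to the remainder.
  remainder 47/2y + 94 ≠ 0; add h_4 = 47/2y + 94 to the basis.

S(f_2,f_3): lcm = xy^2. S = 7xy + 12x - 1/2y^2 - 2y.
  leading term xy: subtract (7/5y)·f_1 from 7xy + 12x - 1/2y^2 - 2y → 12x - 49/5y^3 - 131/10y^2 + 522/5y
  leading term x: subtract (12/5)·f_1 from 12x - 49/5y^3 - 131/10y^2 + 522/5y → -49/5y^3 - 299/10y^2 + 414/5y + 912/5
  leading term y^3: subtract (-49/5y)·f_2 from -49/5y^3 - 299/10y^2 + 414/5y + 912/5 → 387/10y^2 + 1002/5y + 912/5
  leading term y^2: subtract (387/10)·f_2 from 387/10y^2 + 1002/5y + 912/5 → -141/2y - 282
  leading term y: subtract (-3)·h_4 from -141/2y - 282 → 0
  remainder 0.

S(f_1,h_4): leading monomials are coprime, so the S-polynomial reduces to 0 (Buchberger's first criterion).
S(f_2,h_4): lcm = y^2. S = 3y + 12.
  leading term y: subtract (6/47)·h_4 from 3y + 12 → 0
  remainder 0.

S(f_3,h_4): lcm = xy. S = -4x + 1/2y + 2.
  leading term x: subtract (-4/5)·f_1 from -4x + 1/2y + 2 → 28/5y^2 + 77/10y - 294/5
  leading term y^2: subtract (28/5)·f_2 from 28/5y^2 + 77/10y - 294/5 → -63/2y - 126
  leading term y: subtract (-63/47)·h_4 from -63/2y - 126 → 0
  remainder 0.

Every S-polynomial of the final basis reduces to 0, so we have a Gröbner basis.
Inter-reduce: drop elements whose leading term is divisible by another's, tail-reduce, and make monic.
Reduced Gröbner basis: {x, y + 4}.

Since the basis is lex-ordered, y + 4 is univariate in y. Its roots are {-4}. Back-substituting each root into the other basis elements fixes the other coordinates.
  y = -4: the earlier basis element becomes x = 0, giving x = 0 — point (0, -4).
Check: every point annihilates each of the original generators.

{(0, -4)}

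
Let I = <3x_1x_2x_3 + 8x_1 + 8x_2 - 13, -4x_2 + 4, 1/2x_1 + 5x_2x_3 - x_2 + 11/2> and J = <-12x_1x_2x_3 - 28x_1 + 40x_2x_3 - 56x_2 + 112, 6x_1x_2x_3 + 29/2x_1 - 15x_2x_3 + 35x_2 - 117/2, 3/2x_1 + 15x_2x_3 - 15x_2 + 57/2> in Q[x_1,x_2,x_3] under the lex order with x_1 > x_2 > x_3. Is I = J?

Two ideals are equal iff their reduced Gröbner bases coincide (the reduced basis is unique for a fixed ordering).
Buchberger on the first generating set:
f_1 = 3x_1x_2x_3 + 8x_1 + 8x_2 - 13, LT = x_1x_2x_3.
f_2 = -4x_2 + 4, LT = x_2.
f_3 = 1/2x_1 + 5x_2x_3 - x_2 + 11/2, LT = x_1.

S(f_1,f_2): lcm = x_1x_2x_3. S = x_1x_3 + 8/3x_1 + 8/3x_2 - 13/3.
  leading term x_1x_3: subtract (2x_3)·f_3 from x_1x_3 + 8/3x_1 + 8/3x_2 - 13/3 → 8/3x_1 - 10x_2x_3^2 + 2x_2x_3 + 8/3x_2 - 11x_3 - 13/3
  leading term x_1: subtract (16/3)·f_3 from 8/3x_1 - 10x_2x_3^2 + 2x_2x_3 + 8/3x_2 - 11x_3 - 13/3 → -10x_2x_3^2 - 74/3x_2x_3 + 8x_2 - 11x_3 - 101/3
  leading term x_2x_3^2: subtract (5/2x_3^2)·f_2 from -10x_2x_3^2 - 74/3x_2x_3 + 8x_2 - 11x_3 - 101/3 → -74/3x_2x_3 + 8x_2 - 10x_3^2 - 11x_3 - 101/3
  leading term x_2x_3: subtract (37/6x_3)·f_2 from -74/3x_2x_3 + 8x_2 - 10x_3^2 - 11x_3 - 101/3 → 8x_2 - 10x_3^2 - 107/3x_3 - 101/3
  leading term x_2: subtract (-2)·f_2 from 8x_2 - 10x_3^2 - 107/3x_3 - 101/3 → -10x_3^2 - 107/3x_3 - 77/3
  leading term x_3^2: no divisor's leading term divides it; move -10x_3^2 to the remainder.
  leading term x_3: no divisor's leading term divides it; move -107/3x_3 to the remainder.
  leading term 1: no divisor's leading term divides it; move -77/3 to the remainder.
  remainder -10x_3^2 - 107/3x_3 - 77/3 ≠ 0; add g_4 = -10x_3^2 - 107/3x_3 - 77/3 to the basis.

The other S-polynomials (S(f_1,f_3), S(f_2,f_3), S(f_1,g_4), S(f_2,g_4), S(f_3,g_4)) all reduce to 0 modulo the current basis, so we have a Gröbner basis.
Inter-reduce: drop elements whose leading term is divisible by another's, tail-reduce, and make monic.
Reduced Gröbner basis: {x_1 + 10x_3 + 9, x_2 - 1, x_3^2 + 107/30x_3 + 77/30}.

Buchberger on the second generating set:
h_1 = -12x_1x_2x_3 - 28x_1 + 40x_2x_3 - 56x_2 + 112, LT = x_1x_2x_3.
h_2 = 6x_1x_2x_3 + 29/2x_1 - 15x_2x_3 + 35x_2 - 117/2, LT = x_1x_2x_3.
h_3 = 3/2x_1 + 15x_2x_3 - 15x_2 + 57/2, LT = x_1.

S(h_1,h_2): lcm = x_1x_2x_3. S = -1/12x_1 - 5/6x_2x_3 - 7/6x_2 + 5/12.
  leading term x_1: subtract (-1/18)·h_3 from -1/12x_1 - 5/6x_2x_3 - 7/6x_2 + 5/12 → -2x_2 + 2
  leading term x_2: no divisor's leading term divides it; move -2x_2 to the remainder.
  leading term 1: no divisor's leading term divides it; move 2 to the remainder.
  remainder -2x_2 + 2 ≠ 0; add k_4 = -2x_2 + 2 to the basis.

S(h_1,h_3): lcm = x_1x_2x_3. S = 7/3x_1 - 10x_2^2x_3^2 + 10x_2^2x_3 - 67/3x_2x_3 + 14/3x_2 - 28/3.
  leading term x_1: subtract (14/9)·h_3 from 7/3x_1 - 10x_2^2x_3^2 + 10x_2^2x_3 - 67/3x_2x_3 + 14/3x_2 - 28/3 → -10x_2^2x_3^2 + 10x_2^2x_3 - 137/3x_2x_3 + 28x_2 - 161/3
  leading term x_2^2x_3^2: subtract (5x_2x_3^2)·k_4 from -10x_2^2x_3^2 + 10x_2^2x_3 - 137/3x_2x_3 + 28x_2 - 161/3 → 10x_2^2x_3 - 10x_2x_3^2 - 137/3x_2x_3 + 28x_2 - 161/3
  leading term x_2^2x_3: subtract (-5x_2x_3)·k_4 from 10x_2^2x_3 - 10x_2x_3^2 - 137/3x_2x_3 + 28x_2 - 161/3 → -10x_2x_3^2 - 107/3x_2x_3 + 28x_2 - 161/3
  leading term x_2x_3^2: subtract (5x_3^2)·k_4 from -10x_2x_3^2 - 107/3x_2x_3 + 28x_2 - 161/3 → -107/3x_2x_3 + 28x_2 - 10x_3^2 - 161/3
  leading term x_2x_3: subtract (107/6x_3)·k_4 from -107/3x_2x_3 + 28x_2 - 10x_3^2 - 161/3 → 28x_2 - 10x_3^2 - 107/3x_3 - 161/3
  leading term x_2: subtract (-14)·k_4 from 28x_2 - 10x_3^2 - 107/3x_3 - 161/3 → -10x_3^2 - 107/3x_3 - 77/3
  leading term x_3^2: no divisor's leading term divides it; move -10x_3^2 to the remainder.
  leading term x_3: no divisor's leading term divides it; move -107/3x_3 to the remainder.
  leading term 1: no divisor's leading term divides it; move -77/3 to the remainder.
  remainder -10x_3^2 - 107/3x_3 - 77/3 ≠ 0; add k_5 = -10x_3^2 - 107/3x_3 - 77/3 to the basis.

The other S-polynomials (S(h_2,h_3), S(h_1,k_4), S(h_2,k_4), S(h_3,k_4), S(h_1,k_5), S(h_2,k_5), S(h_3,k_5), S(k_4,k_5)) all reduce to 0 modulo the current basis, so we have a Gröbner basis.
Inter-reduce: drop elements whose leading term is divisible by another's, tail-reduce, and make monic.
Reduced Gröbner basis: {x_1 + 10x_3 + 9, x_2 - 1, x_3^2 + 107/30x_3 + 77/30}.

These coincide, so the ideals are equal.
The same test decides containment: I ⊆ J iff every generator of I reduces to 0 modulo a Gröbner basis of J.

Yes, the ideals are equal.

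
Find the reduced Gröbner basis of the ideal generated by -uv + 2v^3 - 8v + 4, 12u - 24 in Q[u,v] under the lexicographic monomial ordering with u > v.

G = {u - 2, v^3 - 5v + 2}

f_1 = -uv + 2v^3 - 8v + 4, LT = uv.
f_2 = 12u - 24, LT = u.

S(f_1,f_2): lcm = uv. S = -2v^3 + 10v - 4.
  leading term v^3: no divisor's leading term divides it; move -2v^3 to the remainder.
  leading term v: no divisor's leading term divides it; move 10v to the remainder.
  leading term 1: no divisor's leading term divides it; move -4 to the remainder.
  remainder -2v^3 + 10v - 4 ≠ 0; add g_3 = -2v^3 + 10v - 4 to the basis.

The other S-polynomials (S(f_1,g_3), S(f_2,g_3)) all reduce to 0 modulo the current basis, so we have a Gröbner basis.
Inter-reduce: drop elements whose leading term is divisible by another's, tail-reduce, and make monic.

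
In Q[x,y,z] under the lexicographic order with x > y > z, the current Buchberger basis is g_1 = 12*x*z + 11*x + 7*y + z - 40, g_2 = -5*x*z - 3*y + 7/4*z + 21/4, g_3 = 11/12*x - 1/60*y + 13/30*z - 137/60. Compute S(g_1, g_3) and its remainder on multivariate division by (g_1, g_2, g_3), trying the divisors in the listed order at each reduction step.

S(g_1, g_3) = 11/12*x + 1/55*y*z + 7/12*y - 26/55*z**2 + 1699/660*z - 10/3; remainder on division = 1/55*y*z + 3/5*y - 26/55*z**2 + 471/220*z - 21/20.

lcm(LM(g_1), LM(g_3)) = x*z.
S = (lcm/LT(g_1))·g_1 − (lcm/LT(g_3))·g_3 = 11/12*x + 1/55*y*z + 7/12*y - 26/55*z**2 + 1699/660*z - 10/3.
Reduce S modulo (g_1, g_2, g_3) in that order:
  leading term x: subtract (1)·g_3 from 11/12*x + 1/55*y*z + 7/12*y - 26/55*z**2 + 1699/660*z - 10/3 → 1/55*y*z + 3/5*y - 26/55*z**2 + 471/220*z - 21/20
  leading term y*z: no divisor's leading term divides it; move 1/55*y*z to the remainder.
  leading term y: no divisor's leading term divides it; move 3/5*y to the remainder.
  leading term z**2: no divisor's leading term divides it; move -26/55*z**2 to the remainder.
  leading term z: no divisor's leading term divides it; move 471/220*z to the remainder.
  leading term 1: no divisor's leading term divides it; move -21/20 to the remainder.
The remainder 1/55*y*z + 3/5*y - 26/55*z**2 + 471/220*z - 21/20 is nonzero, so it would be added as the next basis element.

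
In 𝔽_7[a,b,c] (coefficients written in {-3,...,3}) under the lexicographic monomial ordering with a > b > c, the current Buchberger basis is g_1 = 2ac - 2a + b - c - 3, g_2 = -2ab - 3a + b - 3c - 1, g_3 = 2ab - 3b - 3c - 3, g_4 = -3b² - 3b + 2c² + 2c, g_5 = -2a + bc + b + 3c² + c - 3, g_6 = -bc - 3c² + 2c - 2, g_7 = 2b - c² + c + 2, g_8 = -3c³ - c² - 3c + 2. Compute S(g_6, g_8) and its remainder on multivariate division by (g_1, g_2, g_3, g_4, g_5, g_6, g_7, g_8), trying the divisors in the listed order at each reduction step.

S(g_6, g_8) = 2bc² - bc + 3b + 3c⁴ - 2c³ + 2c²; remainder on division = 0.

lcm(LM(g_6), LM(g_8)) = bc³.
S = (lcm/LT(g_6))·g_6 − (lcm/LT(g_8))·g_8 = 2bc² - bc + 3b + 3c⁴ - 2c³ + 2c².
Reduce S modulo (g_1, g_2, g_3, g_4, g_5, g_6, g_7, g_8) in that order:
  leading term bc²: subtract (-2c)·g_6 from 2bc² - bc + 3b + 3c⁴ - 2c³ + 2c² → -bc + 3b + 3c⁴ - c³ - c² + 3c
  leading term bc: subtract (1)·g_6 from -bc + 3b + 3c⁴ - c³ - c² + 3c → 3b + 3c⁴ - c³ + 2c² + c + 2
  leading term b: subtract (-2)·g_7 from 3b + 3c⁴ - c³ + 2c² + c + 2 → 3c⁴ - c³ + 3c - 1
  leading term c⁴: subtract (-c)·g_8 from 3c⁴ - c³ + 3c - 1 → -2c³ - 3c² - 2c - 1
  leading term c³: subtract (3)·g_8 from -2c³ - 3c² - 2c - 1 → 0
The remainder is 0, so this S-polynomial contributes no new basis element.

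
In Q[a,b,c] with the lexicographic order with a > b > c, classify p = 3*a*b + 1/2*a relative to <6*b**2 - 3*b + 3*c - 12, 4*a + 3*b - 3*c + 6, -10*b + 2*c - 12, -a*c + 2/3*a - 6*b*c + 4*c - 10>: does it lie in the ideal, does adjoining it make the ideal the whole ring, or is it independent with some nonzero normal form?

First compute the reduced Gröbner basis of I by Buchberger's algorithm.
f_1 = 6*b**2 - 3*b + 3*c - 12, LT = b**2.
f_2 = 4*a + 3*b - 3*c + 6, LT = a.
f_3 = -10*b + 2*c - 12, LT = b.
f_4 = -a*c + 2/3*a - 6*b*c + 4*c - 10, LT = a*c.

S(f_1,f_3): lcm = b**2. S = 1/5*b*c - 17/10*b + 1/2*c - 2.
  leading term b*c: subtract (-1/50*c)·f_3 from 1/5*b*c - 17/10*b + 1/2*c - 2 → -17/10*b + 1/25*c**2 + 13/50*c - 2
  leading term b: subtract (17/100)·f_3 from -17/10*b + 1/25*c**2 + 13/50*c - 2 → 1/25*c**2 - 2/25*c + 1/25
  leading term c**2: no divisor's leading term divides it; move 1/25*c**2 to the remainder.
  leading term c: no divisor's leading term divides it; move -2/25*c to the remainder.
  leading term 1: no divisor's leading term divides it; move 1/25 to the remainder.
  remainder 1/25*c**2 - 2/25*c + 1/25 ≠ 0; add h_5 = 1/25*c**2 - 2/25*c + 1/25 to the basis.

S(f_2,f_4): lcm = a*c. S = 2/3*a - 21/4*b*c - 3/4*c**2 + 11/2*c - 10.
  leading term a: subtract (1/6)·f_2 from 2/3*a - 21/4*b*c - 3/4*c**2 + 11/2*c - 10 → -21/4*b*c - 1/2*b - 3/4*c**2 + 6*c - 11
  leading term b*c: subtract (21/40*c)·f_3 from -21/4*b*c - 1/2*b - 3/4*c**2 + 6*c - 11 → -1/2*b - 9/5*c**2 + 123/10*c - 11
  leading term b: subtract (1/20)·f_3 from -1/2*b - 9/5*c**2 + 123/10*c - 11 → -9/5*c**2 + 61/5*c - 52/5
  leading term c**2: subtract (-45)·h_5 from -9/5*c**2 + 61/5*c - 52/5 → 43/5*c - 43/5
  leading term c: no divisor's leading term divides it; move 43/5*c to the remainder.
  leading term 1: no divisor's leading term divides it; move -43/5 to the remainder.
  remainder 43/5*c - 43/5 ≠ 0; add h_6 = 43/5*c - 43/5 to the basis.

The other S-polynomials (S(f_1,f_2), S(f_1,f_4), S(f_2,f_3), S(f_3,f_4), S(f_1,h_5), S(f_2,h_5), S(f_3,h_5), S(f_4,h_5), S(f_1,h_6), S(f_2,h_6), S(f_3,h_6), S(f_4,h_6), S(h_5,h_6)) all reduce to 0 modulo the current basis, so we have a Gröbner basis.
Inter-reduce: drop elements whose leading term is divisible by another's, tail-reduce, and make monic.
Reduced Gröbner basis: {a, b + 1, c - 1}.
Label its elements g_1 = a, g_2 = b + 1, g_3 = c - 1.

Reduce p = 3*a*b + 1/2*a modulo G:
  leading term a*b: subtract (3*b)·g_1 from 3*a*b + 1/2*a → 1/2*a
  leading term a: subtract (1/2)·g_1 from 1/2*a → 0
  normal form = 0.
Since the normal form is 0, p ∈ I.

The remainder on division by a Gröbner basis is unique — it is the normal form.

3*a*b + 1/2*a lies in I (it reduces to 0).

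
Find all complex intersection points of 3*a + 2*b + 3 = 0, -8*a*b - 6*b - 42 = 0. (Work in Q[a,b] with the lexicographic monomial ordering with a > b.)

{(1, -3), (-11/4, 21/8)}

Compute a lex Gröbner basis by Buchberger's algorithm.
f_1 = 3*a + 2*b + 3, LT = a.
f_2 = -8*a*b - 6*b - 42, LT = a*b.

S(f_1,f_2): lcm = a*b. S = 2/3*b**2 + 1/4*b - 21/4.
  leading term b**2: no divisor's leading term divides it; move 2/3*b**2 to the remainder.
  leading term b: no divisor's leading term divides it; move 1/4*b to the remainder.
  leading term 1: no divisor's leading term divides it; move -21/4 to the remainder.
  remainder 2/3*b**2 + 1/4*b - 21/4 ≠ 0; add h_3 = 2/3*b**2 + 1/4*b - 21/4 to the basis.

The other S-polynomials (S(f_1,h_3), S(f_2,h_3)) all reduce to 0 modulo the current basis, so we have a Gröbner basis.
Inter-reduce: drop elements whose leading term is divisible by another's, tail-reduce, and make monic.
Reduced Gröbner basis: {a + 2/3*b + 1, b**2 + 3/8*b - 63/8}.

Elimination: the polynomial b**2 + 3/8*b - 63/8 lies in the elimination ideal for b, so b ∈ {-3, 21/8}. For each such b, the remaining basis elements (now univariate) give the rest of the solution.
  b = -3: the earlier basis element becomes a - 1 = 0, giving a = 1 — point (1, -3).
  b = 21/8: the earlier basis element becomes a + 11/4 = 0, giving a = -11/4 — point (-11/4, 21/8).
Substituting each solution back into the original system confirms all equations vanish.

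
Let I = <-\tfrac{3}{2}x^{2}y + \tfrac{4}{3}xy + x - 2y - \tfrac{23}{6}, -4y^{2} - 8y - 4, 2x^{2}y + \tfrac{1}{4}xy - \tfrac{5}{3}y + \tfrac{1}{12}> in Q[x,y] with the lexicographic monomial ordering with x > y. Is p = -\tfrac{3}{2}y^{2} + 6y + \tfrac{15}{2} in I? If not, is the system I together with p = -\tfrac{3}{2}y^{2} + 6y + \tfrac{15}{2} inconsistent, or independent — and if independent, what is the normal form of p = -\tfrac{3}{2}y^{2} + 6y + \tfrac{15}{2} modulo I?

-\tfrac{3}{2}y^{2} + 6y + \tfrac{15}{2} lies in I (it reduces to 0).

First compute the reduced Gröbner basis of I by Buchberger's algorithm.
f_1 = -\tfrac{3}{2}x^{2}y + \tfrac{4}{3}xy + x - 2y - \tfrac{23}{6}, LT = x^{2}y.
f_2 = -4y^{2} - 8y - 4, LT = y^{2}.
f_3 = 2x^{2}y + \tfrac{1}{4}xy - \tfrac{5}{3}y + \tfrac{1}{12}, LT = x^{2}y.

S(f_1,f_2): lcm = x^{2}y^{2}. S = -2x^{2}y - x^{2} - \tfrac{8}{9}xy^{2} - \tfrac{2}{3}xy + \tfrac{4}{3}y^{2} + \tfrac{23}{9}y.
  leading term x^{2}y: subtract (\tfrac{4}{3})·f_1 from -2x^{2}y - x^{2} - \tfrac{8}{9}xy^{2} - \tfrac{2}{3}xy + \tfrac{4}{3}y^{2} + \tfrac{23}{9}y → -x^{2} - \tfrac{8}{9}xy^{2} - \tfrac{22}{9}xy - \tfrac{4}{3}x + \tfrac{4}{3}y^{2} + \tfrac{47}{9}y + \tfrac{46}{9}
  leading term x^{2}: no divisor's leading term divides it; move -x^{2} to the remainder.
  leading term xy^{2}: subtract (\tfrac{2}{9}x)·f_2 from -\tfrac{8}{9}xy^{2} - \tfrac{22}{9}xy - \tfrac{4}{3}x + \tfrac{4}{3}y^{2} + \tfrac{47}{9}y + \tfrac{46}{9} → -\tfrac{2}{3}xy - \tfrac{4}{9}x + \tfrac{4}{3}y^{2} + \tfrac{47}{9}y + \tfrac{46}{9}
  leading term xy: no divisor's leading term divides it; move -\tfrac{2}{3}xy to the remainder.
  leading term x: no divisor's leading term divides it; move -\tfrac{4}{9}x to the remainder.
  leading term y^{2}: subtract (-\tfrac{1}{3})·f_2 from \tfrac{4}{3}y^{2} + \tfrac{47}{9}y + \tfrac{46}{9} → \tfrac{23}{9}y + \tfrac{34}{9}
  leading term y: no divisor's leading term divides it; move \tfrac{23}{9}y to the remainder.
  leading term 1: no divisor's leading term divides it; move \tfrac{34}{9} to the remainder.
  remainder -x^{2} - \tfrac{2}{3}xy - \tfrac{4}{9}x + \tfrac{23}{9}y + \tfrac{34}{9} ≠ 0; add h_4 = -x^{2} - \tfrac{2}{3}xy - \tfrac{4}{9}x + \tfrac{23}{9}y + \tfrac{34}{9} to the basis.

S(f_1,f_3): lcm = x^{2}y. S = -\tfrac{73}{72}xy - \tfrac{2}{3}x + \tfrac{13}{6}y + \tfrac{181}{72}.
  leading term xy: no divisor's leading term divides it; move -\tfrac{73}{72}xy to the remainder.
  leading term x: no divisor's leading term divides it; move -\tfrac{2}{3}x to the remainder.
  leading term y: no divisor's leading term divides it; move \tfrac{13}{6}y to the remainder.
  leading term 1: no divisor's leading term divides it; move \tfrac{181}{72} to the remainder.
  remainder -\tfrac{73}{72}xy - \tfrac{2}{3}x + \tfrac{13}{6}y + \tfrac{181}{72} ≠ 0; add h_5 = -\tfrac{73}{72}xy - \tfrac{2}{3}x + \tfrac{13}{6}y + \tfrac{181}{72} to the basis.

S(f_2,f_3): lcm = x^{2}y^{2}. S = 2x^{2}y + x^{2} - \tfrac{1}{8}xy^{2} + \tfrac{5}{6}y^{2} - \tfrac{1}{24}y.
  leading term x^{2}y: subtract (-\tfrac{4}{3})·f_1 from 2x^{2}y + x^{2} - \tfrac{1}{8}xy^{2} + \tfrac{5}{6}y^{2} - \tfrac{1}{24}y → x^{2} - \tfrac{1}{8}xy^{2} + \tfrac{16}{9}xy + \tfrac{4}{3}x + \tfrac{5}{6}y^{2} - \tfrac{65}{24}y - \tfrac{46}{9}
  leading term x^{2}: subtract (-1)·h_4 from x^{2} - \tfrac{1}{8}xy^{2} + \tfrac{16}{9}xy + \tfrac{4}{3}x + \tfrac{5}{6}y^{2} - \tfrac{65}{24}y - \tfrac{46}{9} → -\tfrac{1}{8}xy^{2} + \tfrac{10}{9}xy + \tfrac{8}{9}x + \tfrac{5}{6}y^{2} - \tfrac{11}{72}y - \tfrac{4}{3}
  leading term xy^{2}: subtract (\tfrac{1}{32}x)·f_2 from -\tfrac{1}{8}xy^{2} + \tfrac{10}{9}xy + \tfrac{8}{9}x + \tfrac{5}{6}y^{2} - \tfrac{11}{72}y - \tfrac{4}{3} → \tfrac{49}{36}xy + \tfrac{73}{72}x + \tfrac{5}{6}y^{2} - \tfrac{11}{72}y - \tfrac{4}{3}
  leading term xy: subtract (-\tfrac{98}{73})·h_5 from \tfrac{49}{36}xy + \tfrac{73}{72}x + \tfrac{5}{6}y^{2} - \tfrac{11}{72}y - \tfrac{4}{3} → \tfrac{625}{5256}x + \tfrac{5}{6}y^{2} + \tfrac{14485}{5256}y + \tfrac{5365}{2628}
  leading term x: no divisor's leading term divides it; move \tfrac{625}{5256}x to the remainder.
  leading term y^{2}: subtract (-\tfrac{5}{24})·f_2 from \tfrac{5}{6}y^{2} + \tfrac{14485}{5256}y + \tfrac{5365}{2628} → \tfrac{5725}{5256}y + \tfrac{3175}{2628}
  leading term y: no divisor's leading term divides it; move \tfrac{5725}{5256}y to the remainder.
  leading term 1: no divisor's leading term divides it; move \tfrac{3175}{2628} to the remainder.
  remainder \tfrac{625}{5256}x + \tfrac{5725}{5256}y + \tfrac{3175}{2628} ≠ 0; add h_6 = \tfrac{625}{5256}x + \tfrac{5725}{5256}y + \tfrac{3175}{2628} to the basis.

S(f_1,h_5): lcm = x^{2}y. S = -\tfrac{48}{73}x^{2} + \tfrac{820}{657}xy + \tfrac{397}{219}x + \tfrac{4}{3}y + \tfrac{23}{9}.
  leading term x^{2}: subtract (\tfrac{48}{73})·h_4 from -\tfrac{48}{73}x^{2} + \tfrac{820}{657}xy + \tfrac{397}{219}x + \tfrac{4}{3}y + \tfrac{23}{9} → \tfrac{1108}{657}xy + \tfrac{461}{219}x - \tfrac{76}{219}y + \tfrac{47}{657}
  leading term xy: subtract (-\tfrac{8864}{5329})·h_5 from \tfrac{1108}{657}xy + \tfrac{461}{219}x - \tfrac{76}{219}y + \tfrac{47}{657} → \tfrac{15925}{15987}x + \tfrac{17356}{5329}y + \tfrac{67993}{15987}
  leading term x: subtract (\tfrac{15288}{1825})·h_6 from \tfrac{15925}{15987}x + \tfrac{17356}{5329}y + \tfrac{67993}{15987} → -\tfrac{1285}{219}y - \tfrac{1285}{219}
  leading term y: no divisor's leading term divides it; move -\tfrac{1285}{219}y to the remainder.
  leading term 1: no divisor's leading term divides it; move -\tfrac{1285}{219} to the remainder.
  remainder -\tfrac{1285}{219}y - \tfrac{1285}{219} ≠ 0; add h_7 = -\tfrac{1285}{219}y - \tfrac{1285}{219} to the basis.

The other S-polynomials (S(f_1,h_4), S(f_2,h_4), S(f_3,h_4), S(f_2,h_5), S(f_3,h_5), S(h_4,h_5), S(f_1,h_6), S(f_2,h_6), S(f_3,h_6), S(h_4,h_6), S(h_5,h_6), S(f_1,h_7), S(f_2,h_7), S(f_3,h_7), S(h_4,h_7), S(h_5,h_7), S(h_6,h_7)) all reduce to 0 modulo the current basis, so we have a Gröbner basis.
Inter-reduce: drop elements whose leading term is divisible by another's, tail-reduce, and make monic.
Reduced Gröbner basis: {x + 1, y + 1}.
Label its elements g_1 = x + 1, g_2 = y + 1.

Reduce p = -\tfrac{3}{2}y^{2} + 6y + \tfrac{15}{2} modulo G:
  leading term y^{2}: subtract (-\tfrac{3}{2}y)·g_2 from -\tfrac{3}{2}y^{2} + 6y + \tfrac{15}{2} → \tfrac{15}{2}y + \tfrac{15}{2}
  leading term y: subtract (\tfrac{15}{2})·g_2 from \tfrac{15}{2}y + \tfrac{15}{2} → 0
  normal form = 0.
Since the normal form is 0, p ∈ I.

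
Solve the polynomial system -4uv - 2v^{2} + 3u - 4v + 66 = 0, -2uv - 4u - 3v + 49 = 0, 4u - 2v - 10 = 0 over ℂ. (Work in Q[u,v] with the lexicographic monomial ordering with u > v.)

Compute a lex Gröbner basis by Buchberger's algorithm.
f_1 = -4uv + 3u - 2v^{2} - 4v + 66, LT = uv.
f_2 = -2uv - 4u - 3v + 49, LT = uv.
f_3 = 4u - 2v - 10, LT = u.

S(f_1,f_2): lcm = uv. S = -\tfrac{11}{4}u + \tfrac{1}{2}v^{2} - \tfrac{1}{2}v + 8.
  leading term u: subtract (-\tfrac{11}{16})·f_3 from -\tfrac{11}{4}u + \tfrac{1}{2}v^{2} - \tfrac{1}{2}v + 8 → \tfrac{1}{2}v^{2} - \tfrac{15}{8}v + \tfrac{9}{8}
  leading term v^{2}: no divisor's leading term divides it; move \tfrac{1}{2}v^{2} to the remainder.
  leading term v: no divisor's leading term divides it; move -\tfrac{15}{8}v to the remainder.
  leading term 1: no divisor's leading term divides it; move \tfrac{9}{8} to the remainder.
  remainder \tfrac{1}{2}v^{2} - \tfrac{15}{8}v + \tfrac{9}{8} ≠ 0; add h_4 = \tfrac{1}{2}v^{2} - \tfrac{15}{8}v + \tfrac{9}{8} to the basis.

S(f_1,f_3): lcm = uv. S = -\tfrac{3}{4}u + v^{2} + \tfrac{7}{2}v - \tfrac{33}{2}.
  leading term u: subtract (-\tfrac{3}{16})·f_3 from -\tfrac{3}{4}u + v^{2} + \tfrac{7}{2}v - \tfrac{33}{2} → v^{2} + \tfrac{25}{8}v - \tfrac{147}{8}
  leading term v^{2}: subtract (2)·h_4 from v^{2} + \tfrac{25}{8}v - \tfrac{147}{8} → \tfrac{55}{8}v - \tfrac{165}{8}
  leading term v: no divisor's leading term divides it; move \tfrac{55}{8}v to the remainder.
  leading term 1: no divisor's leading term divides it; move -\tfrac{165}{8} to the remainder.
  remainder \tfrac{55}{8}v - \tfrac{165}{8} ≠ 0; add h_5 = \tfrac{55}{8}v - \tfrac{165}{8} to the basis.

The other S-polynomials (S(f_2,f_3), S(f_1,h_4), S(f_2,h_4), S(f_3,h_4), S(f_1,h_5), S(f_2,h_5), S(f_3,h_5), S(h_4,h_5)) all reduce to 0 modulo the current basis, so we have a Gröbner basis.
Inter-reduce: drop elements whose leading term is divisible by another's, tail-reduce, and make monic.
Reduced Gröbner basis: {u - 4, v - 3}.

From the last basis element, v - 3 = 0, so v takes values in {3}. Each choice, substituted upward through the basis, yields the corresponding point(s) of the solution set.
  v = 3: the earlier basis element becomes u - 4 = 0, giving u = 4 — point (4, 3).

{(4, 3)}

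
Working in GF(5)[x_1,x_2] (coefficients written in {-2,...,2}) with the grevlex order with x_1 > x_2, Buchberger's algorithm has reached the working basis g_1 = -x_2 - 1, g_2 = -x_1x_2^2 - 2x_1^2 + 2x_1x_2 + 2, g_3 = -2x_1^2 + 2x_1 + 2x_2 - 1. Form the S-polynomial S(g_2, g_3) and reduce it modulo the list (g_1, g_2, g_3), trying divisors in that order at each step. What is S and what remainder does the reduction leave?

S(g_2, g_3) = 2x_1^3 - 2x_1^2x_2 + x_1x_2^2 + x_2^3 + 2x_2^2 - 2x_1; remainder on division = 0.

lcm(LM(g_2), LM(g_3)) = x_1^2x_2^2.
S = (lcm/LT(g_2))·g_2 − (lcm/LT(g_3))·g_3 = 2x_1^3 - 2x_1^2x_2 + x_1x_2^2 + x_2^3 + 2x_2^2 - 2x_1.
Reduce S modulo (g_1, g_2, g_3) in that order:
  leading term x_1^3: subtract (-x_1)·g_3 from 2x_1^3 - 2x_1^2x_2 + x_1x_2^2 + x_2^3 + 2x_2^2 - 2x_1 → -2x_1^2x_2 + x_1x_2^2 + x_2^3 + 2x_1^2 + 2x_1x_2 + 2x_2^2 + 2x_1
  leading term x_1^2x_2: subtract (2x_1^2)·g_1 from -2x_1^2x_2 + x_1x_2^2 + x_2^3 + 2x_1^2 + 2x_1x_2 + 2x_2^2 + 2x_1 → x_1x_2^2 + x_2^3 - x_1^2 + 2x_1x_2 + 2x_2^2 + 2x_1
  leading term x_1x_2^2: subtract (-x_1x_2)·g_1 from x_1x_2^2 + x_2^3 - x_1^2 + 2x_1x_2 + 2x_2^2 + 2x_1 → x_2^3 - x_1^2 + x_1x_2 + 2x_2^2 + 2x_1
  leading term x_2^3: subtract (-x_2^2)·g_1 from x_2^3 - x_1^2 + x_1x_2 + 2x_2^2 + 2x_1 → -x_1^2 + x_1x_2 + x_2^2 + 2x_1
  leading term x_1^2: subtract (-2)·g_3 from -x_1^2 + x_1x_2 + x_2^2 + 2x_1 → x_1x_2 + x_2^2 + x_1 - x_2 - 2
  leading term x_1x_2: subtract (-x_1)·g_1 from x_1x_2 + x_2^2 + x_1 - x_2 - 2 → x_2^2 - x_2 - 2
  leading term x_2^2: subtract (-x_2)·g_1 from x_2^2 - x_2 - 2 → -2x_2 - 2
  leading term x_2: subtract (2)·g_1 from -2x_2 - 2 → 0
The remainder is 0, so this S-polynomial contributes no new basis element.
An S-polynomial is built so that the two leading terms cancel; whether anything survives reduction is exactly the Gröbner-basis criterion.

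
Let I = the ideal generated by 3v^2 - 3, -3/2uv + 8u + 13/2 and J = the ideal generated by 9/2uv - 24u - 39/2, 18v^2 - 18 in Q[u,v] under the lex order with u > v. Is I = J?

Yes, the ideals are equal.

For a fixed monomial order, each ideal has a unique reduced Gröbner basis; comparing bases decides equality.
Buchberger on the first generating set:
f_1 = 3v^2 - 3, LT = v^2.
f_2 = -3/2uv + 8u + 13/2, LT = uv.

S(f_1,f_2): lcm = uv^2. S = 16/3uv - u + 13/3v.
  leading term uv: subtract (-32/9)·f_2 from 16/3uv - u + 13/3v → 247/9u + 13/3v + 208/9
  leading term u: no divisor's leading term divides it; move 247/9u to the remainder.
  leading term v: no divisor's leading term divides it; move 13/3v to the remainder.
  leading term 1: no divisor's leading term divides it; move 208/9 to the remainder.
  remainder 247/9u + 13/3v + 208/9 ≠ 0; add g_3 = 247/9u + 13/3v + 208/9 to the basis.

S(f_1,g_3): leading monomials are coprime, so the S-polynomial reduces to 0 (Buchberger's first criterion).
S(f_2,g_3): lcm = uv. S = -16/3u - 3/19v^2 - 16/19v - 13/3.
  leading term u: subtract (-48/247)·g_3 from -16/3u - 3/19v^2 - 16/19v - 13/3 → -3/19v^2 + 3/19
  leading term v^2: subtract (-1/19)·f_1 from -3/19v^2 + 3/19 → 0
  remainder 0.

Every S-polynomial of the final basis reduces to 0, so we have a Gröbner basis.
Inter-reduce: drop elements whose leading term is divisible by another's, tail-reduce, and make monic.
Reduced Gröbner basis: {u + 3/19v + 16/19, v^2 - 1}.

Buchberger on the second generating set:
h_1 = 9/2uv - 24u - 39/2, LT = uv.
h_2 = 18v^2 - 18, LT = v^2.

S(h_1,h_2): lcm = uv^2. S = -16/3uv + u - 13/3v.
  leading term uv: subtract (-32/27)·h_1 from -16/3uv + u - 13/3v → -247/9u - 13/3v - 208/9
  leading term u: no divisor's leading term divides it; move -247/9u to the remainder.
  leading term v: no divisor's leading term divides it; move -13/3v to the remainder.
  leading term 1: no divisor's leading term divides it; move -208/9 to the remainder.
  remainder -247/9u - 13/3v - 208/9 ≠ 0; add k_3 = -247/9u - 13/3v - 208/9 to the basis.

S(h_1,k_3): lcm = uv. S = -16/3u - 3/19v^2 - 16/19v - 13/3.
  leading term u: subtract (48/247)·k_3 from -16/3u - 3/19v^2 - 16/19v - 13/3 → -3/19v^2 + 3/19
  leading term v^2: subtract (-1/114)·h_2 from -3/19v^2 + 3/19 → 0
  remainder 0.

S(h_2,k_3): leading monomials are coprime, so the S-polynomial reduces to 0 (Buchberger's first criterion).
Every S-polynomial of the final basis reduces to 0, so we have a Gröbner basis.
Inter-reduce: drop elements whose leading term is divisible by another's, tail-reduce, and make monic.
Reduced Gröbner basis: {u + 3/19v + 16/19, v^2 - 1}.

Same reduced basis, so the two generating sets span the same ideal.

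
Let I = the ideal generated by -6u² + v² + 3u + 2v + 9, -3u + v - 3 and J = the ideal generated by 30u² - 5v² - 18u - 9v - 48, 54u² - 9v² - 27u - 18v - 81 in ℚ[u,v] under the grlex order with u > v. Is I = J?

Yes, the ideals are equal.

For a fixed monomial order, each ideal has a unique reduced Gröbner basis; comparing bases decides equality.
Buchberger on the first generating set:
f_1 = -6u² + v² + 3u + 2v + 9, LT = u².
f_2 = -3u + v - 3, LT = u.

S(f_1,f_2): lcm = u². S = ⅓uv - ⅙v² - 3/2u - ⅓v - 3/2.
  leading term uv: subtract (-1/9v)·f_2 from ⅓uv - ⅙v² - 3/2u - ⅓v - 3/2 → -1/18v² - 3/2u - ⅔v - 3/2
  leading term v²: no divisor's leading term divides it; move -1/18v² to the remainder.
  leading term u: subtract (½)·f_2 from -3/2u - ⅔v - 3/2 → -7/6v
  leading term v: no divisor's leading term divides it; move -7/6v to the remainder.
  remainder -1/18v² - 7/6v ≠ 0; add g_3 = -1/18v² - 7/6v to the basis.

The other S-polynomials (S(f_1,g_3), S(f_2,g_3)) all reduce to 0 modulo the current basis, so we have a Gröbner basis.
Inter-reduce: drop elements whose leading term is divisible by another's, tail-reduce, and make monic.
Reduced Gröbner basis: {v² + 21v, u - ⅓v + 1}.

Buchberger on the second generating set:
h_1 = 30u² - 5v² - 18u - 9v - 48, LT = u².
h_2 = 54u² - 9v² - 27u - 18v - 81, LT = u².

S(h_1,h_2): lcm = u². S = -1/10u + 1/30v - 1/10.
  leading term u: no divisor's leading term divides it; move -1/10u to the remainder.
  leading term v: no divisor's leading term divides it; move 1/30v to the remainder.
  leading term 1: no divisor's leading term divides it; move -1/10 to the remainder.
  remainder -1/10u + 1/30v - 1/10 ≠ 0; add k_3 = -1/10u + 1/30v - 1/10 to the basis.

S(h_1,k_3): lcm = u². S = ⅓uv - ⅙v² - 8/5u - 3/10v - 8/5.
  leading term uv: subtract (-10/3v)·k_3 from ⅓uv - ⅙v² - 8/5u - 3/10v - 8/5 → -1/18v² - 8/5u - 19/30v - 8/5
  leading term v²: no divisor's leading term divides it; move -1/18v² to the remainder.
  leading term u: subtract (16)·k_3 from -8/5u - 19/30v - 8/5 → -7/6v
  leading term v: no divisor's leading term divides it; move -7/6v to the remainder.
  remainder -1/18v² - 7/6v ≠ 0; add k_4 = -1/18v² - 7/6v to the basis.

The other S-polynomials (S(h_2,k_3), S(h_1,k_4), S(h_2,k_4), S(k_3,k_4)) all reduce to 0 modulo the current basis, so we have a Gröbner basis.
Inter-reduce: drop elements whose leading term is divisible by another's, tail-reduce, and make monic.
Reduced Gröbner basis: {v² + 21v, u - ⅓v + 1}.

These coincide, so the ideals are equal.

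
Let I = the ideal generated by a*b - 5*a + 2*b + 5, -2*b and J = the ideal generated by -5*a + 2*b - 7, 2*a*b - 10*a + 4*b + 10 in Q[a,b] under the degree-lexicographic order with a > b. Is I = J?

Equality of ideals is decidable: compute both reduced Gröbner bases (unique for the ordering) and check whether they agree.
Buchberger on the first generating set:
f_1 = a*b - 5*a + 2*b + 5, LT = a*b.
f_2 = -2*b, LT = b.

S(f_1,f_2): lcm = a*b. S = -5*a + 2*b + 5.
  leading term a: no divisor's leading term divides it; move -5*a to the remainder.
  leading term b: subtract (-1)·f_2 from 2*b + 5 → 5
  leading term 1: no divisor's leading term divides it; move 5 to the remainder.
  remainder -5*a + 5 ≠ 0; add g_3 = -5*a + 5 to the basis.

The other S-polynomials (S(f_1,g_3), S(f_2,g_3)) all reduce to 0 modulo the current basis, so we have a Gröbner basis.
Inter-reduce: drop elements whose leading term is divisible by another's, tail-reduce, and make monic.
Reduced Gröbner basis: {a - 1, b}.

Buchberger on the second generating set:
h_1 = -5*a + 2*b - 7, LT = a.
h_2 = 2*a*b - 10*a + 4*b + 10, LT = a*b.

S(h_1,h_2): lcm = a*b. S = -2/5*b**2 + 5*a - 3/5*b - 5.
  leading term b**2: no divisor's leading term divides it; move -2/5*b**2 to the remainder.
  leading term a: subtract (-1)·h_1 from 5*a - 3/5*b - 5 → 7/5*b - 12
  leading term b: no divisor's leading term divides it; move 7/5*b to the remainder.
  leading term 1: no divisor's leading term divides it; move -12 to the remainder.
  remainder -2/5*b**2 + 7/5*b - 12 ≠ 0; add k_3 = -2/5*b**2 + 7/5*b - 12 to the basis.

The other S-polynomials (S(h_1,k_3), S(h_2,k_3)) all reduce to 0 modulo the current basis, so we have a Gröbner basis.
Inter-reduce: drop elements whose leading term is divisible by another's, tail-reduce, and make monic.
Reduced Gröbner basis: {b**2 - 7/2*b + 30, a - 2/5*b + 7/5}.

These differ, so the ideals are not equal.
The choice of monomial ordering does not affect the verdict — as long as both bases are computed under the same ordering, their equality decides ideal equality.

No, the ideals differ.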